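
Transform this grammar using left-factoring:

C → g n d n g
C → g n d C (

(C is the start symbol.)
Left-factoring transforms A → αβ₁ | αβ₂ into A → αA' and A' → β₁ | β₂
(α is the longest common prefix among the alternatives). Repeat until
no nonterminal has two alternatives with a common prefix.

Round 1: C has alternatives sharing prefix 'g n d'. Introduce C': C → g n d C'
  Add: C' → n g
  Add: C' → C (

No remaining common prefixes — done.

Resulting grammar:
C → g n d C'
C' → n g
C' → C (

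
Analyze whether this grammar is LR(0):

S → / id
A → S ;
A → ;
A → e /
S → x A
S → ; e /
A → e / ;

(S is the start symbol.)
No. Shift-reduce conflict between [A → ; .] and [S → ; . e /]

A grammar is LR(0) if no state in the canonical LR(0) collection has:
  - both a shift item (dot before a terminal) and a complete item (shift-reduce conflict), or
  - two or more complete items (reduce-reduce conflict; the accept item [S' → S .] counts as a complete item here).

Augment with S' → S and build the canonical LR(0) collection (I0 = CLOSURE({[S' → . S]}), then GOTO on every symbol after a dot until no new states appear). It has 15 states:
  I0: { [S → . / id], [S → . ; e /], [S → . x A], [S' → . S] }  — shift
  I1: { [S → / . id] }  — shift
  I2: { [S → ; . e /] }  — shift
  I3: { [S' → S .] }  — accept
  I4: { [A → . ;], [A → . S ;], [A → . e / ;], [A → . e /], [S → . / id], [S → . ; e /], [S → . x A], [S → x . A] }  — shift
  I5: { [A → ; .], [S → ; . e /] }  — shift, reduce
  I6: { [S → x A .] }  — reduce
  I7: { [A → S . ;] }  — shift
  I8: { [A → e . / ;], [A → e . /] }  — shift
  I9: { [A → e / . ;], [A → e / .] }  — shift, reduce
  I10: { [A → e / ; .] }  — reduce
  I11: { [A → S ; .] }  — reduce
  I12: { [S → ; e . /] }  — shift
  I13: { [S → ; e / .] }  — reduce
  I14: { [S → / id .] }  — reduce

Conflict in state I5:
  Shift-reduce conflict between [A → ; .] and [S → ; . e /]
So the grammar is NOT LR(0).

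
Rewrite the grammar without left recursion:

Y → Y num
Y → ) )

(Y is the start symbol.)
Y → ) ) Y'
Y' → num Y'
Y' → ε

Y is directly left-recursive. The standard transformation for
  A → A α₁ | ... | A α_m | β₁ | ... | β_n
is
  A  → β₁ A' | ... | β_n A'
  A' → α₁ A' | ... | α_m A' | ε

Y → ) ) becomes Y → ) ) Y'
Y → Y num becomes Y' → num Y'
Add Y' → ε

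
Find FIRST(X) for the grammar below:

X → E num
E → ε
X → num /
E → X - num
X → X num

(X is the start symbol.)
{ 'num' }

To compute FIRST(X), examine every production with X on the left-hand side, reading each right-hand side left to right until a non-nullable symbol is reached.

FIRST sets of the other non-terminals involved (by the same procedure, iterated to a fixed point):
  FIRST(E) = { 'num', ε }

From X → E num:
  - E is a non-terminal: add FIRST(E) \ {ε} = { 'num' }
    E is nullable, so continue to the next symbol
  - num is a terminal: add 'num' and stop
From X → num /:
  - num is a terminal: add 'num' and stop
From X → X num:
  - X is the symbol being defined: contributes nothing new
    X is not nullable, so stop

Collecting: FIRST(X) = { 'num' }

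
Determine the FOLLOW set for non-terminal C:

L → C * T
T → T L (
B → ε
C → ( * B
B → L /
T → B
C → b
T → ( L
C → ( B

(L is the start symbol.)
{ '*' }

In L → C * T: C is followed by '*' T, add FIRST('*' T) \ {ε} = { '*' }

Taking the union: FOLLOW(C) = { '*' }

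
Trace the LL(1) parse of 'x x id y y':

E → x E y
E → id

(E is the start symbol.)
LL(1) parsing maintains a stack (initially the start symbol over $) and the input. At each step: if the stack top is a terminal, match it against the current input token; if it is a non-terminal N, replace it with the RHS of M[N, lookahead] (the unique production whose predict set contains the lookahead).

Stack is shown with the top on the left.

Stack      Input         Action
-------------------------------
E $        x x id y y $  output E → x E y
x E y $    x x id y y $  match 'x'
E y $      x id y y $    output E → x E y
x E y y $  x id y y $    match 'x'
E y y $    id y y $      output E → id
id y y $   id y y $      match 'id'
y y $      y y $         match 'y'
y $        y $           match 'y'
$          $             accept

The string is accepted.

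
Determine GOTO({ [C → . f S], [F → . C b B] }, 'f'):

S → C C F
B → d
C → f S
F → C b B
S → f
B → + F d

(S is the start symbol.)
{ [C → . f S], [C → f . S], [S → . C C F], [S → . f] }

GOTO(I, 'f') = CLOSURE({ [A → αX.β] : [A → α.Xβ] ∈ I, X = 'f' })

Items with dot before 'f', with the dot advanced:
  [C → . f S] → [C → f . S]
Closure of the advanced items:
  [C → f . S] has the dot before S: add [S → . C C F], [S → . f]
  [S → . C C F] has the dot before C: add [C → . f S]

GOTO = { [C → . f S], [C → f . S], [S → . C C F], [S → . f] }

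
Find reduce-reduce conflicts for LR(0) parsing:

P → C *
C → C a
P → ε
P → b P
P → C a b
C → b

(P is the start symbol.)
Augment with P' → P and build the canonical LR(0) collection (I0 = CLOSURE({[P' → . P]}), then GOTO on every symbol after a dot until no new states appear). It has 8 states:
  I0: { [C → . C a], [C → . b], [P → . C *], [P → . C a b], [P → . b P], [P → .], [P' → . P] }  — shift, reduce
  I1: { [C → C . a], [P → C . *], [P → C . a b] }  — shift
  I2: { [P' → P .] }  — accept
  I3: { [C → . C a], [C → . b], [C → b .], [P → . C *], [P → . C a b], [P → . b P], [P → .], [P → b . P] }  — shift, 2 reduces
  I4: { [P → b P .] }  — reduce
  I5: { [P → C * .] }  — reduce
  I6: { [C → C a .], [P → C a . b] }  — shift, reduce
  I7: { [P → C a b .] }  — reduce

I3 contains complete items [C → b .], [P → .] — reduce-reduce conflict.

Answer: Yes — I3: [C → b .] vs [P → .]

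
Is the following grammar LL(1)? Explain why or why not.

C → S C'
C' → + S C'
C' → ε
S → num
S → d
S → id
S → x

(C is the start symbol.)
Relevant sets:
  FOLLOW(C') = { $ }

For C':
  PREDICT(C' → '+' S C') = { '+' }
  PREDICT(C' → ε) = { $ }
For S:
  PREDICT(S → num) = { 'num' }
  PREDICT(S → d) = { 'd' }
  PREDICT(S → id) = { 'id' }
  PREDICT(S → x) = { 'x' }
C has a single production, so nothing to check there.

All predict sets are disjoint. The grammar IS LL(1).

Answer: Yes, the grammar is LL(1).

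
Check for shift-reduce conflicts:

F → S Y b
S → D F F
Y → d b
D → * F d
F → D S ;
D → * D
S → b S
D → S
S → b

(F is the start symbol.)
Augment with F' → F and build the canonical LR(0) collection (I0 = CLOSURE({[F' → . F]}), then GOTO on every symbol after a dot until no new states appear). It has 19 states:
  I0: { [D → . * D], [D → . * F d], [D → . S], [F → . D S ;], [F → . S Y b], [F' → . F], [S → . D F F], [S → . b S], [S → . b] }  — shift
  I1: { [D → * . D], [D → * . F d], [D → . * D], [D → . * F d], [D → . S], [F → . D S ;], [F → . S Y b], [S → . D F F], [S → . b S], [S → . b] }  — shift
  I2: { [D → . * D], [D → . * F d], [D → . S], [F → . D S ;], [F → . S Y b], [F → D . S ;], [S → . D F F], [S → . b S], [S → . b], [S → D . F F] }  — shift
  I3: { [F' → F .] }  — accept
  I4: { [D → S .], [F → S . Y b], [Y → . d b] }  — shift, reduce
  I5: { [D → . * D], [D → . * F d], [D → . S], [S → . D F F], [S → . b S], [S → . b], [S → b . S], [S → b .] }  — shift, reduce
  I6: { [D → . * D], [D → . * F d], [D → . S], [F → . D S ;], [F → . S Y b], [S → . D F F], [S → . b S], [S → . b], [S → D . F F] }  — shift
  I7: { [D → S .], [S → b S .] }  — 2 reduces
  I8: { [D → . * D], [D → . * F d], [D → . S], [F → . D S ;], [F → . S Y b], [S → . D F F], [S → . b S], [S → . b], [S → D F . F] }  — shift
  I9: { [S → D F F .] }  — reduce
  I10: { [F → S Y . b] }  — shift
  I11: { [Y → d . b] }  — shift
  I12: { [Y → d b .] }  — reduce
  I13: { [F → S Y b .] }  — reduce
  I14: { [D → S .], [F → D S . ;], [F → S . Y b], [Y → . d b] }  — shift, reduce
  I15: { [F → D S ; .] }  — reduce
  I16: { [D → * D .], [D → . * D], [D → . * F d], [D → . S], [F → . D S ;], [F → . S Y b], [F → D . S ;], [S → . D F F], [S → . b S], [S → . b], [S → D . F F] }  — shift, reduce
  I17: { [D → * F . d] }  — shift
  I18: { [D → * F d .] }  — reduce

I4 contains reduce item [D → S .] and shift item [Y → . d b] — shift-reduce conflict.
I5 contains reduce item [S → b .] and shift items [D → . * D], [D → . * F d], [S → . b], [S → . b S] — shift-reduce conflict.
I14 contains reduce item [D → S .] and shift items [F → D S . ;], [Y → . d b] — shift-reduce conflict.
I16 contains reduce item [D → * D .] and shift items [D → . * D], [D → . * F d], [S → . b], [S → . b S] — shift-reduce conflict.

Answer: Yes — I4: [D → S .] vs [Y → . d b]; I5: [S → b .] vs [D → . * D]; I14: [D → S .] vs [F → D S . ;]; I16: [D → * D .] vs [D → . * D]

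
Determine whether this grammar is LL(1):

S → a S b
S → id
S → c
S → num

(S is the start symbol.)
For S:
  PREDICT(S → a S b) = { 'a' }
  PREDICT(S → id) = { 'id' }
  PREDICT(S → c) = { 'c' }
  PREDICT(S → num) = { 'num' }

All predict sets are disjoint. The grammar IS LL(1).

Answer: Yes, the grammar is LL(1).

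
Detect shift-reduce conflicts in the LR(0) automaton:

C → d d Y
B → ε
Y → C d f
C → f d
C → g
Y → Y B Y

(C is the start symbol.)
No shift-reduce conflicts

A shift-reduce conflict occurs when an LR(0) state has both:
  - a complete (reduce) item [A → α .] (dot at the end), and
  - a shift item [B → β . c γ] (dot before a terminal).

Augment with C' → C and build the canonical LR(0) collection (I0 = CLOSURE({[C' → . C]}), then GOTO on every symbol after a dot until no new states appear). It has 13 states:
  I0: { [C → . d d Y], [C → . f d], [C → . g], [C' → . C] }  — shift
  I1: { [C' → C .] }  — accept
  I2: { [C → d . d Y] }  — shift
  I3: { [C → f . d] }  — shift
  I4: { [C → g .] }  — reduce
  I5: { [C → f d .] }  — reduce
  I6: { [C → . d d Y], [C → . f d], [C → . g], [C → d d . Y], [Y → . C d f], [Y → . Y B Y] }  — shift
  I7: { [Y → C . d f] }  — shift
  I8: { [B → .], [C → d d Y .], [Y → Y . B Y] }  — 2 reduces
  I9: { [C → . d d Y], [C → . f d], [C → . g], [Y → . C d f], [Y → . Y B Y], [Y → Y B . Y] }  — shift
  I10: { [B → .], [Y → Y . B Y], [Y → Y B Y .] }  — 2 reduces
  I11: { [Y → C d . f] }  — shift
  I12: { [Y → C d f .] }  — reduce

No state contains both a complete item and a shift item.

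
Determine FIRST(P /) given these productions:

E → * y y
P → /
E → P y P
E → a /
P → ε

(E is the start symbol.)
FIRST sets of the non-terminals involved (from the grammar, by fixed-point iteration):
  FIRST(P) = { '/', ε }

To compute FIRST(P /), process the symbols left to right:
Symbol P is a non-terminal. Add FIRST(P) \ {ε} = { '/' }
P is nullable (ε ∈ FIRST(P)), continue to the next symbol.
Symbol / is a terminal. Add '/' and stop.
FIRST(P /) = { '/' }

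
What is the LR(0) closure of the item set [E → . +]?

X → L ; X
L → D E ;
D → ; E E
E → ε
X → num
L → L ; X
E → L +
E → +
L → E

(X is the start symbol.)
{ [E → . +] }

To compute CLOSURE, for each item [A → α.Bβ] where B is a non-terminal, add [B → .γ] for all productions B → γ; repeat for the newly added items until nothing changes.

Start with: [E → . +]
The dot precedes the terminal '+', so nothing is added.

CLOSURE = { [E → . +] }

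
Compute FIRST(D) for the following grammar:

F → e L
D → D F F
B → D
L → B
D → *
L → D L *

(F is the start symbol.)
{ '*' }

To compute FIRST(D), examine every production with D on the left-hand side, reading each right-hand side left to right until a non-nullable symbol is reached.

From D → D F F:
  - D is the symbol being defined: contributes nothing new
    D is not nullable, so stop
From D → *:
  - '*' is a terminal: add '*' and stop

Collecting: FIRST(D) = { '*' }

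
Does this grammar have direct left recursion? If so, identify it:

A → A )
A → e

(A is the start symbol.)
A → A ): LEFT RECURSIVE (starts with A)
A → e: starts with e

The grammar has direct left recursion on: A.

Answer: Yes, A is left-recursive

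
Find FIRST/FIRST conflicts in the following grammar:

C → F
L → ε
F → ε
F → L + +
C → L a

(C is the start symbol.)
No FIRST/FIRST conflicts.

A FIRST/FIRST conflict occurs when two productions N → α and N → β for the same non-terminal have FIRST(α) ∩ FIRST(β) ≠ ∅ (with ε ∈ FIRST of a nullable right-hand side, so two nullable alternatives also conflict).

FIRST sets of the non-terminals at (or reachable through a nullable prefix from) the front of some alternative:
  FIRST(F) = { '+', ε }
  FIRST(L) = { ε }

Productions for C:
  C → F: FIRST = { '+', ε }
  C → L a: FIRST = { 'a' }
Productions for F:
  F → ε: FIRST = { ε }
  F → L + +: FIRST = { '+' }
L has only one production, so no FIRST/FIRST conflict is possible there.

All alternatives of each non-terminal have pairwise disjoint FIRST sets.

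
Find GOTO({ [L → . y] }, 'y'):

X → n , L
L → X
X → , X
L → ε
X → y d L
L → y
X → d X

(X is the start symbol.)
GOTO(I, 'y') = CLOSURE({ [A → αX.β] : [A → α.Xβ] ∈ I, X = 'y' })

Items with dot before 'y', with the dot advanced:
  [L → . y] → [L → y .]
Closure adds nothing (no advanced item has the dot before a non-terminal).

GOTO = { [L → y .] }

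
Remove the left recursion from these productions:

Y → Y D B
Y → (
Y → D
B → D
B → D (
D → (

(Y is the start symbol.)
Y → ( Y'
Y → D Y'
Y' → D B Y'
Y' → ε
B → D
B → D (
D → (

Y is directly left-recursive. The standard transformation for
  A → A α₁ | ... | A α_m | β₁ | ... | β_n
is
  A  → β₁ A' | ... | β_n A'
  A' → α₁ A' | ... | α_m A' | ε

Y → ( becomes Y → ( Y'
Y → D becomes Y → D Y'
Y → Y D B becomes Y' → D B Y'
Add Y' → ε

Productions for other non-terminals are unchanged:
  B → D
  B → D (
  D → (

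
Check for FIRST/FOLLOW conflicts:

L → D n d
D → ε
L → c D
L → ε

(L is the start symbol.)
Nullable non-terminals: D, L.
FIRST sets used below: FIRST(D) = { ε }
D has a nullable alternative but only one production, so nothing to check.

L: nullable alternative(s) L → ε; FOLLOW(L) = { $ }
  L → D n d: FIRST \ {ε} = { 'n' } — disjoint from FOLLOW(L)
  L → c D: FIRST \ {ε} = { 'c' } — disjoint from FOLLOW(L)
  L → ε: FIRST \ {ε} = { } — this is the only nullable alternative, skip

No FIRST/FOLLOW conflicts found.

Answer: No FIRST/FOLLOW conflicts.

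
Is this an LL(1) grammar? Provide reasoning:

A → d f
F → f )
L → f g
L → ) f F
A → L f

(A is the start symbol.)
A grammar is LL(1) if for each non-terminal N with multiple productions, the predict sets of those productions are pairwise disjoint, where PREDICT(N → α) = (FIRST(α) \ {ε}) ∪ (FOLLOW(N) if α ⇒* ε).

Relevant sets:
  FIRST(L) = { ')', 'f' }

For A:
  PREDICT(A → d f) = { 'd' }
  PREDICT(A → L f) = { ')', 'f' }
For L:
  PREDICT(L → f g) = { 'f' }
  PREDICT(L → ')' f F) = { ')' }
F has a single production, so nothing to check there.

All predict sets are disjoint. The grammar IS LL(1).

Answer: Yes, the grammar is LL(1).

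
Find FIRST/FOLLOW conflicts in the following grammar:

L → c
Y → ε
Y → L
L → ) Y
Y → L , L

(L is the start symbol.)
No FIRST/FOLLOW conflicts.

A FIRST/FOLLOW conflict occurs when a non-terminal N has a nullable alternative N → β (β ⇒* ε) and another alternative N → α with FIRST(α) ∩ FOLLOW(N) ≠ ∅: on such a lookahead the parser cannot decide between expanding α and letting N vanish via β.

Nullable non-terminals: Y.
FIRST sets used below: FIRST(L) = { ')', 'c' }

Y: nullable alternative(s) Y → ε; FOLLOW(Y) = { $, ',' }
  Y → ε: FIRST \ {ε} = { } — this is the only nullable alternative, skip
  Y → L: FIRST \ {ε} = { ')', 'c' } — disjoint from FOLLOW(Y)
  Y → L , L: FIRST \ {ε} = { ')', 'c' } — disjoint from FOLLOW(Y)

L has no nullable alternative, so no FIRST/FOLLOW check is needed there.

No FIRST/FOLLOW conflicts found.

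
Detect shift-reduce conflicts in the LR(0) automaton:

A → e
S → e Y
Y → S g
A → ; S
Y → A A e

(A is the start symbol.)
Yes — I9: [A → e .] vs [A → . ; S]

A shift-reduce conflict occurs when an LR(0) state has both:
  - a complete (reduce) item [A → α .] (dot at the end), and
  - a shift item [B → β . c γ] (dot before a terminal).

Augment with A' → A and build the canonical LR(0) collection (I0 = CLOSURE({[A' → . A]}), then GOTO on every symbol after a dot until no new states appear). It has 13 states:
  I0: { [A → . ; S], [A → . e], [A' → . A] }  — shift
  I1: { [A → ; . S], [S → . e Y] }  — shift
  I2: { [A' → A .] }  — accept
  I3: { [A → e .] }  — reduce
  I4: { [A → ; S .] }  — reduce
  I5: { [A → . ; S], [A → . e], [S → . e Y], [S → e . Y], [Y → . A A e], [Y → . S g] }  — shift
  I6: { [A → . ; S], [A → . e], [Y → A . A e] }  — shift
  I7: { [Y → S . g] }  — shift
  I8: { [S → e Y .] }  — reduce
  I9: { [A → . ; S], [A → . e], [A → e .], [S → . e Y], [S → e . Y], [Y → . A A e], [Y → . S g] }  — shift, reduce
  I10: { [Y → S g .] }  — reduce
  I11: { [Y → A A . e] }  — shift
  I12: { [Y → A A e .] }  — reduce

I9 contains reduce item [A → e .] and shift items [A → . ; S], [A → . e], [S → . e Y] — shift-reduce conflict.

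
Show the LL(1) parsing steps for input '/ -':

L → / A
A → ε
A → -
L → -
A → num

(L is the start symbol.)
LL(1) parsing maintains a stack (initially the start symbol over $) and the input. At each step: if the stack top is a terminal, match it against the current input token; if it is a non-terminal N, replace it with the RHS of M[N, lookahead] (the unique production whose predict set contains the lookahead).

Stack is shown with the top on the left.

Stack  Input  Action
--------------------
L $    / - $  output L → / A
/ A $  / - $  match '/'
A $    - $    output A → -
- $    - $    match '-'
$      $      accept

The string is accepted.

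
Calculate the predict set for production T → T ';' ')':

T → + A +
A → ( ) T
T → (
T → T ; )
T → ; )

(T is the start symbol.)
PREDICT(T → T ';' ')') = (FIRST(RHS) \ {ε}) ∪ (FOLLOW(T) if ε ∈ FIRST(RHS), i.e. RHS ⇒* ε)
FIRST(T) = { '(', '+', ';' }
FIRST(T ';' ')') = { '(', '+', ';' }
ε ∉ FIRST(T ';' ')'), so FOLLOW(T) is not added.
PREDICT(T → T ';' ')') = { '(', '+', ';' }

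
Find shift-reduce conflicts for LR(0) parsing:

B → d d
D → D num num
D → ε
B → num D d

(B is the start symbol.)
Augment with B' → B and build the canonical LR(0) collection (I0 = CLOSURE({[B' → . B]}), then GOTO on every symbol after a dot until no new states appear). It has 9 states:
  I0: { [B → . d d], [B → . num D d], [B' → . B] }  — shift
  I1: { [B' → B .] }  — accept
  I2: { [B → d . d] }  — shift
  I3: { [B → num . D d], [D → . D num num], [D → .] }  — reduce
  I4: { [B → num D . d], [D → D . num num] }  — shift
  I5: { [B → num D d .] }  — reduce
  I6: { [D → D num . num] }  — shift
  I7: { [D → D num num .] }  — reduce
  I8: { [B → d d .] }  — reduce

No state contains both a complete item and a shift item.

Answer: No shift-reduce conflicts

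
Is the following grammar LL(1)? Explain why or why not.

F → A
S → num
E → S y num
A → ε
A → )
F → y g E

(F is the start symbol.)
Yes, the grammar is LL(1).

A grammar is LL(1) if for each non-terminal N with multiple productions, the predict sets of those productions are pairwise disjoint, where PREDICT(N → α) = (FIRST(α) \ {ε}) ∪ (FOLLOW(N) if α ⇒* ε).

Relevant sets:
  FIRST(A) = { ')', ε }
  FOLLOW(F) = { $ }
  FOLLOW(A) = { $ }

For F:
  PREDICT(F → A) = { $, ')' }
  PREDICT(F → y g E) = { 'y' }
For A:
  PREDICT(A → ε) = { $ }
  PREDICT(A → ')') = { ')' }
S, E have a single production, so nothing to check there.

All predict sets are disjoint. The grammar IS LL(1).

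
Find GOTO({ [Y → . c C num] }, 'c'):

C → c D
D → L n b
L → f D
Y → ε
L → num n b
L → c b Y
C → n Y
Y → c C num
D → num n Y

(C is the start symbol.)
GOTO(I, 'c') = CLOSURE({ [A → αX.β] : [A → α.Xβ] ∈ I, X = 'c' })

Items with dot before 'c', with the dot advanced:
  [Y → . c C num] → [Y → c . C num]
Closure of the advanced items:
  [Y → c . C num] has the dot before C: add [C → . c D], [C → . n Y]

GOTO = { [C → . c D], [C → . n Y], [Y → c . C num] }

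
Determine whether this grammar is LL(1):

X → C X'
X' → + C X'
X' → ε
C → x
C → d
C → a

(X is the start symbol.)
A grammar is LL(1) if for each non-terminal N with multiple productions, the predict sets of those productions are pairwise disjoint, where PREDICT(N → α) = (FIRST(α) \ {ε}) ∪ (FOLLOW(N) if α ⇒* ε).

Relevant sets:
  FOLLOW(X') = { $ }

For X':
  PREDICT(X' → '+' C X') = { '+' }
  PREDICT(X' → ε) = { $ }
For C:
  PREDICT(C → x) = { 'x' }
  PREDICT(C → d) = { 'd' }
  PREDICT(C → a) = { 'a' }
X has a single production, so nothing to check there.

All predict sets are disjoint. The grammar IS LL(1).

Answer: Yes, the grammar is LL(1).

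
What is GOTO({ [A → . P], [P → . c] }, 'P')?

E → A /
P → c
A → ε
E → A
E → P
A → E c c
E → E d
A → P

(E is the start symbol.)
{ [A → P .] }

GOTO(I, 'P') = CLOSURE({ [A → αX.β] : [A → α.Xβ] ∈ I, X = 'P' })

Items with dot before 'P', with the dot advanced:
  [A → . P] → [A → P .]
Closure adds nothing (no advanced item has the dot before a non-terminal).

GOTO = { [A → P .] }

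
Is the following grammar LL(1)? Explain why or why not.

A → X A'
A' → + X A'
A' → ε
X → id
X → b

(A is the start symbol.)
Yes, the grammar is LL(1).

A grammar is LL(1) if for each non-terminal N with multiple productions, the predict sets of those productions are pairwise disjoint, where PREDICT(N → α) = (FIRST(α) \ {ε}) ∪ (FOLLOW(N) if α ⇒* ε).

Relevant sets:
  FOLLOW(A') = { $ }

For A':
  PREDICT(A' → '+' X A') = { '+' }
  PREDICT(A' → ε) = { $ }
For X:
  PREDICT(X → id) = { 'id' }
  PREDICT(X → b) = { 'b' }
A has a single production, so nothing to check there.

All predict sets are disjoint. The grammar IS LL(1).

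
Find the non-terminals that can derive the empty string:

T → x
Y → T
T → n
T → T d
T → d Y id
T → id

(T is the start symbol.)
None

A non-terminal is nullable if it can derive ε (the empty string): either it has an ε-production, or it has a production whose right-hand side consists entirely of nullable non-terminals.

There are no ε-productions, so no non-terminal can derive ε.
No non-terminals are nullable.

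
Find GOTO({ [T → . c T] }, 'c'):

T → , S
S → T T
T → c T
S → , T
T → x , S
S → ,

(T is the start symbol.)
GOTO(I, 'c') = CLOSURE({ [A → αX.β] : [A → α.Xβ] ∈ I, X = 'c' })

Items with dot before 'c', with the dot advanced:
  [T → . c T] → [T → c . T]
Closure of the advanced items:
  [T → c . T] has the dot before T: add [T → . , S], [T → . c T], [T → . x , S]

GOTO = { [T → . , S], [T → . c T], [T → . x , S], [T → c . T] }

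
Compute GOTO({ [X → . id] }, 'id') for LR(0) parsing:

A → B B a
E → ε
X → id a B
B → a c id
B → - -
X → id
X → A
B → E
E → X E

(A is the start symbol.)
{ [X → id .] }

GOTO(I, 'id') = CLOSURE({ [A → αX.β] : [A → α.Xβ] ∈ I, X = 'id' })

Items with dot before 'id', with the dot advanced:
  [X → . id] → [X → id .]
Closure adds nothing (no advanced item has the dot before a non-terminal).

GOTO = { [X → id .] }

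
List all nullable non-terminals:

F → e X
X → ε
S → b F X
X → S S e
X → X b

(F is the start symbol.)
A non-terminal is nullable if it can derive ε (the empty string): either it has an ε-production, or it has a production whose right-hand side consists entirely of nullable non-terminals.

ε-productions: X → ε
So X is immediately nullable.
No further non-terminal can be added: every production for the remaining non-terminals contains a terminal or a non-nullable non-terminal.
Nullable = { 'X' }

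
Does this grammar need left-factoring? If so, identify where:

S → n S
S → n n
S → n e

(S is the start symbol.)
Yes, S has productions with common prefix 'n'

Left-factoring is needed when two productions for the same non-terminal
share a common prefix on the right-hand side.

Productions for S:
  S → n S
  S → n n
  S → n e

Found common prefix 'n' in productions for S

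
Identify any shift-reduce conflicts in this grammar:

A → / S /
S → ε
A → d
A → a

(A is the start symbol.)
No shift-reduce conflicts

A shift-reduce conflict occurs when an LR(0) state has both:
  - a complete (reduce) item [A → α .] (dot at the end), and
  - a shift item [B → β . c γ] (dot before a terminal).

Augment with A' → A and build the canonical LR(0) collection (I0 = CLOSURE({[A' → . A]}), then GOTO on every symbol after a dot until no new states appear). It has 7 states:
  I0: { [A → . / S /], [A → . a], [A → . d], [A' → . A] }  — shift
  I1: { [A → / . S /], [S → .] }  — reduce
  I2: { [A' → A .] }  — accept
  I3: { [A → a .] }  — reduce
  I4: { [A → d .] }  — reduce
  I5: { [A → / S . /] }  — shift
  I6: { [A → / S / .] }  — reduce

No state contains both a complete item and a shift item.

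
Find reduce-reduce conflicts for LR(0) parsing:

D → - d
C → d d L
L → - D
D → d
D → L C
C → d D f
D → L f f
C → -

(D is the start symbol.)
A reduce-reduce conflict occurs when an LR(0) state has two complete items [A → α .] and [B → β .] — both call for a reduction, and with no lookahead the parser cannot choose between them.

Augment with D' → D and build the canonical LR(0) collection (I0 = CLOSURE({[D' → . D]}), then GOTO on every symbol after a dot until no new states appear). It has 17 states:
  I0: { [D → . - d], [D → . L C], [D → . L f f], [D → . d], [D' → . D], [L → . - D] }  — shift
  I1: { [D → - . d], [D → . - d], [D → . L C], [D → . L f f], [D → . d], [L → - . D], [L → . - D] }  — shift
  I2: { [D' → D .] }  — accept
  I3: { [C → . -], [C → . d D f], [C → . d d L], [D → L . C], [D → L . f f] }  — shift
  I4: { [D → d .] }  — reduce
  I5: { [C → - .] }  — reduce
  I6: { [D → L C .] }  — reduce
  I7: { [C → d . D f], [C → d . d L], [D → . - d], [D → . L C], [D → . L f f], [D → . d], [L → . - D] }  — shift
  I8: { [D → L f . f] }  — shift
  I9: { [D → L f f .] }  — reduce
  I10: { [C → d D . f] }  — shift
  I11: { [C → d d . L], [D → d .], [L → . - D] }  — shift, reduce
  I12: { [D → . - d], [D → . L C], [D → . L f f], [D → . d], [L → - . D], [L → . - D] }  — shift
  I13: { [C → d d L .] }  — reduce
  I14: { [L → - D .] }  — reduce
  I15: { [C → d D f .] }  — reduce
  I16: { [D → - d .], [D → d .] }  — 2 reduces

I16 contains complete items [D → - d .], [D → d .] — reduce-reduce conflict.

Answer: Yes — I16: [D → - d .] vs [D → d .]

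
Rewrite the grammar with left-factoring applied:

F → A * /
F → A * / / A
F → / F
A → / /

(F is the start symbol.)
Left-factoring transforms A → αβ₁ | αβ₂ into A → αA' and A' → β₁ | β₂
(α is the longest common prefix among the alternatives). Repeat until
no nonterminal has two alternatives with a common prefix.

Round 1: F has alternatives sharing prefix 'A * /'. Introduce F': F → A * / F'
  Add: F' → ε
  Add: F' → / A

No remaining common prefixes — done.

Resulting grammar:
F → A * / F'
F' → ε
F' → / A
F → / F
A → / /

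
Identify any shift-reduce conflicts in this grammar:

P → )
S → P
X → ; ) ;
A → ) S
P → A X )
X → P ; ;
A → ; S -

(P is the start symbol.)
Yes — I1: [P → ) .] vs [A → . ) S]; I11: [P → ) .] vs [A → . ) S]; I15: [X → ; ) ; .] vs [A → . ) S]

A shift-reduce conflict occurs when an LR(0) state has both:
  - a complete (reduce) item [A → α .] (dot at the end), and
  - a shift item [B → β . c γ] (dot before a terminal).

Augment with P' → P and build the canonical LR(0) collection (I0 = CLOSURE({[P' → . P]}), then GOTO on every symbol after a dot until no new states appear). It has 17 states:
  I0: { [A → . ) S], [A → . ; S -], [P → . )], [P → . A X )], [P' → . P] }  — shift
  I1: { [A → ) . S], [A → . ) S], [A → . ; S -], [P → ) .], [P → . )], [P → . A X )], [S → . P] }  — shift, reduce
  I2: { [A → . ) S], [A → . ; S -], [A → ; . S -], [P → . )], [P → . A X )], [S → . P] }  — shift
  I3: { [A → . ) S], [A → . ; S -], [P → . )], [P → . A X )], [P → A . X )], [X → . ; ) ;], [X → . P ; ;] }  — shift
  I4: { [P' → P .] }  — accept
  I5: { [A → . ) S], [A → . ; S -], [A → ; . S -], [P → . )], [P → . A X )], [S → . P], [X → ; . ) ;] }  — shift
  I6: { [X → P . ; ;] }  — shift
  I7: { [P → A X . )] }  — shift
  I8: { [P → A X ) .] }  — reduce
  I9: { [X → P ; . ;] }  — shift
  I10: { [X → P ; ; .] }  — reduce
  I11: { [A → ) . S], [A → . ) S], [A → . ; S -], [P → ) .], [P → . )], [P → . A X )], [S → . P], [X → ; ) . ;] }  — shift, reduce
  I12: { [S → P .] }  — reduce
  I13: { [A → ; S . -] }  — shift
  I14: { [A → ; S - .] }  — reduce
  I15: { [A → . ) S], [A → . ; S -], [A → ; . S -], [P → . )], [P → . A X )], [S → . P], [X → ; ) ; .] }  — shift, reduce
  I16: { [A → ) S .] }  — reduce

I1 contains reduce item [P → ) .] and shift items [A → . ) S], [A → . ; S -], [P → . )] — shift-reduce conflict.
I11 contains reduce item [P → ) .] and shift items [A → . ) S], [A → . ; S -], [P → . )], [X → ; ) . ;] — shift-reduce conflict.
I15 contains reduce item [X → ; ) ; .] and shift items [A → . ) S], [A → . ; S -], [P → . )] — shift-reduce conflict.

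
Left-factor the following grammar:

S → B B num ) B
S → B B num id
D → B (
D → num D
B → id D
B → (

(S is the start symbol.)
S → B B num S'
S' → ) B
S' → id
D → B (
D → num D
B → id D
B → (

Left-factoring transforms A → αβ₁ | αβ₂ into A → αA' and A' → β₁ | β₂
(α is the longest common prefix among the alternatives). Repeat until
no nonterminal has two alternatives with a common prefix.

Round 1: S has alternatives sharing prefix 'B B num'. Introduce S': S → B B num S'
  Add: S' → ) B
  Add: S' → id

No remaining common prefixes — done.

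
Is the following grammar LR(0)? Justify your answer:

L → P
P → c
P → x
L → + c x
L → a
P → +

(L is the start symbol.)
No. Shift-reduce conflict between [P → + .] and [L → + . c x]

A grammar is LR(0) if no state in the canonical LR(0) collection has:
  - both a shift item (dot before a terminal) and a complete item (shift-reduce conflict), or
  - two or more complete items (reduce-reduce conflict; the accept item [L' → L .] counts as a complete item here).

Augment with L' → L and build the canonical LR(0) collection (I0 = CLOSURE({[L' → . L]}), then GOTO on every symbol after a dot until no new states appear). It has 9 states:
  I0: { [L → . + c x], [L → . P], [L → . a], [L' → . L], [P → . +], [P → . c], [P → . x] }  — shift
  I1: { [L → + . c x], [P → + .] }  — shift, reduce
  I2: { [L' → L .] }  — accept
  I3: { [L → P .] }  — reduce
  I4: { [L → a .] }  — reduce
  I5: { [P → c .] }  — reduce
  I6: { [P → x .] }  — reduce
  I7: { [L → + c . x] }  — shift
  I8: { [L → + c x .] }  — reduce

Conflict in state I1:
  Shift-reduce conflict between [P → + .] and [L → + . c x]
So the grammar is NOT LR(0).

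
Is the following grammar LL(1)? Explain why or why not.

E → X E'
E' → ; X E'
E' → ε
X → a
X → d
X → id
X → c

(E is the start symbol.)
Yes, the grammar is LL(1).

Relevant sets:
  FOLLOW(E') = { $ }

For E':
  PREDICT(E' → ';' X E') = { ';' }
  PREDICT(E' → ε) = { $ }
For X:
  PREDICT(X → a) = { 'a' }
  PREDICT(X → d) = { 'd' }
  PREDICT(X → id) = { 'id' }
  PREDICT(X → c) = { 'c' }
E has a single production, so nothing to check there.

All predict sets are disjoint. The grammar IS LL(1).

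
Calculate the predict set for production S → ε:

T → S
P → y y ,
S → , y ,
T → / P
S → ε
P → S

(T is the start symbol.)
PREDICT(S → ε) = (FIRST(RHS) \ {ε}) ∪ (FOLLOW(S) if ε ∈ FIRST(RHS), i.e. RHS ⇒* ε)
The right-hand side is ε (FIRST(ε) = { ε }), so the predict set is FOLLOW(S) = { $ }
PREDICT(S → ε) = { $ }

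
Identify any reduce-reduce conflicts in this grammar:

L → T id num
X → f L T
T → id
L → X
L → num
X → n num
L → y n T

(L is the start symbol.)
Augment with L' → L and build the canonical LR(0) collection (I0 = CLOSURE({[L' → . L]}), then GOTO on every symbol after a dot until no new states appear). It has 16 states:
  I0: { [L → . T id num], [L → . X], [L → . num], [L → . y n T], [L' → . L], [T → . id], [X → . f L T], [X → . n num] }  — shift
  I1: { [L' → L .] }  — accept
  I2: { [L → T . id num] }  — shift
  I3: { [L → X .] }  — reduce
  I4: { [L → . T id num], [L → . X], [L → . num], [L → . y n T], [T → . id], [X → . f L T], [X → . n num], [X → f . L T] }  — shift
  I5: { [T → id .] }  — reduce
  I6: { [X → n . num] }  — shift
  I7: { [L → num .] }  — reduce
  I8: { [L → y . n T] }  — shift
  I9: { [L → y n . T], [T → . id] }  — shift
  I10: { [L → y n T .] }  — reduce
  I11: { [X → n num .] }  — reduce
  I12: { [T → . id], [X → f L . T] }  — shift
  I13: { [X → f L T .] }  — reduce
  I14: { [L → T id . num] }  — shift
  I15: { [L → T id num .] }  — reduce

No state contains more than one complete item.

Answer: No reduce-reduce conflicts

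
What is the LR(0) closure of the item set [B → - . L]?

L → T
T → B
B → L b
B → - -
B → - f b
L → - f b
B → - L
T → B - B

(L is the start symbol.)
{ [B → - . L], [B → . - -], [B → . - L], [B → . - f b], [B → . L b], [L → . - f b], [L → . T], [T → . B - B], [T → . B] }

Start with: [B → - . L]
  [B → - . L] has the dot before L: add [L → . T], [L → . - f b]
  [L → . T] has the dot before T: add [T → . B], [T → . B - B]
  [T → . B] has the dot before B: add [B → . L b], [B → . - -], [B → . - f b], [B → . - L]
No further items can be added.

CLOSURE = { [B → - . L], [B → . - -], [B → . - L], [B → . - f b], [B → . L b], [L → . - f b], [L → . T], [T → . B - B], [T → . B] }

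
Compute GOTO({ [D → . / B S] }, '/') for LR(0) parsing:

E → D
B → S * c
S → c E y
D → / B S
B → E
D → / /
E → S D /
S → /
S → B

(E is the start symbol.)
GOTO(I, '/') = CLOSURE({ [A → αX.β] : [A → α.Xβ] ∈ I, X = '/' })

Items with dot before '/', with the dot advanced:
  [D → . / B S] → [D → / . B S]
Closure of the advanced items:
  [D → / . B S] has the dot before B: add [B → . S * c], [B → . E]
  [B → . S * c] has the dot before S: add [S → . c E y], [S → . /], [S → . B]
  [B → . E] has the dot before E: add [E → . D], [E → . S D /]
  [E → . D] has the dot before D: add [D → . / B S], [D → . / /]

GOTO = { [B → . E], [B → . S * c], [D → . / /], [D → . / B S], [D → / . B S], [E → . D], [E → . S D /], [S → . /], [S → . B], [S → . c E y] }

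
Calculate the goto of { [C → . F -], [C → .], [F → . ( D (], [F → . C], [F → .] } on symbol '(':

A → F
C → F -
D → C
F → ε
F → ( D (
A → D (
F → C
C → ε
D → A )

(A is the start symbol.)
GOTO(I, '(') = CLOSURE({ [A → αX.β] : [A → α.Xβ] ∈ I, X = '(' })

Items with dot before '(', with the dot advanced:
  [F → . ( D (] → [F → ( . D (]
Closure of the advanced items:
  [F → ( . D (] has the dot before D: add [D → . C], [D → . A )]
  [D → . C] has the dot before C: add [C → . F -], [C → .]
  [D → . A )] has the dot before A: add [A → . F], [A → . D (]
  [C → . F -] has the dot before F: add [F → .], [F → . ( D (], [F → . C]

GOTO = { [A → . D (], [A → . F], [C → . F -], [C → .], [D → . A )], [D → . C], [F → ( . D (], [F → . ( D (], [F → . C], [F → .] }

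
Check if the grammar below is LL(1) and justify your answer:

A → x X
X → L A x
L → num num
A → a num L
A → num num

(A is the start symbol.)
A grammar is LL(1) if for each non-terminal N with multiple productions, the predict sets of those productions are pairwise disjoint, where PREDICT(N → α) = (FIRST(α) \ {ε}) ∪ (FOLLOW(N) if α ⇒* ε).

For A:
  PREDICT(A → x X) = { 'x' }
  PREDICT(A → a num L) = { 'a' }
  PREDICT(A → num num) = { 'num' }
X, L have a single production, so nothing to check there.

All predict sets are disjoint. The grammar IS LL(1).

Answer: Yes, the grammar is LL(1).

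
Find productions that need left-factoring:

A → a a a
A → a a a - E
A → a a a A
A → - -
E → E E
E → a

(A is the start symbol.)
Yes, A has productions with common prefix 'a a a'

Left-factoring is needed when two productions for the same non-terminal
share a common prefix on the right-hand side.

Productions for A:
  A → a a a
  A → a a a - E
  A → a a a A
  A → - -
Productions for E:
  E → E E
  E → a

Found common prefix 'a a a' in productions for A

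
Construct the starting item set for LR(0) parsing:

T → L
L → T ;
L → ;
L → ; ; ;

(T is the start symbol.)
First, augment the grammar with T' → T
I₀ = CLOSURE({ [T' → . T] }):
  [T' → . T] has the dot before T: add [T → . L]
  [T → . L] has the dot before L: add [L → . T ;], [L → . ;], [L → . ; ; ;]
No further items can be added.

I₀ = { [L → . ; ; ;], [L → . ;], [L → . T ;], [T → . L], [T' → . T] }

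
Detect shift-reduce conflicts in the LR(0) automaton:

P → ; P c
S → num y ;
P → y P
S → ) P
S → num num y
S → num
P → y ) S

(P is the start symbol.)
Yes — I8: [S → num .] vs [S → num . num y]

Augment with P' → P and build the canonical LR(0) collection (I0 = CLOSURE({[P' → . P]}), then GOTO on every symbol after a dot until no new states appear). It has 16 states:
  I0: { [P → . ; P c], [P → . y ) S], [P → . y P], [P' → . P] }  — shift
  I1: { [P → . ; P c], [P → . y ) S], [P → . y P], [P → ; . P c] }  — shift
  I2: { [P' → P .] }  — accept
  I3: { [P → . ; P c], [P → . y ) S], [P → . y P], [P → y . ) S], [P → y . P] }  — shift
  I4: { [P → y ) . S], [S → . ) P], [S → . num num y], [S → . num y ;], [S → . num] }  — shift
  I5: { [P → y P .] }  — reduce
  I6: { [P → . ; P c], [P → . y ) S], [P → . y P], [S → ) . P] }  — shift
  I7: { [P → y ) S .] }  — reduce
  I8: { [S → num . num y], [S → num . y ;], [S → num .] }  — shift, reduce
  I9: { [S → num num . y] }  — shift
  I10: { [S → num y . ;] }  — shift
  I11: { [S → num y ; .] }  — reduce
  I12: { [S → num num y .] }  — reduce
  I13: { [S → ) P .] }  — reduce
  I14: { [P → ; P . c] }  — shift
  I15: { [P → ; P c .] }  — reduce

I8 contains reduce item [S → num .] and shift items [S → num . num y], [S → num . y ;] — shift-reduce conflict.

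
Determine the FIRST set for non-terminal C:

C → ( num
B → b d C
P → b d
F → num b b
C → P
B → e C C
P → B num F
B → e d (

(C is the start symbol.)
{ '(', 'b', 'e' }

To compute FIRST(C), examine every production with C on the left-hand side, reading each right-hand side left to right until a non-nullable symbol is reached.

FIRST sets of the other non-terminals involved (by the same procedure, iterated to a fixed point):
  FIRST(P) = { 'b', 'e' }

From C → ( num:
  - '(' is a terminal: add '(' and stop
From C → P:
  - P is a non-terminal: add FIRST(P) \ {ε} = { 'b', 'e' }
    P is not nullable, so stop

Collecting: FIRST(C) = { '(', 'b', 'e' }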